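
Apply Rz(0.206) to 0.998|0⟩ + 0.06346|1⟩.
(0.9927 - 0.1026i)|0⟩ + (0.06312 + 0.006525i)|1⟩

Rz(0.206) = [[e^(−iθ/2), 0], [0, e^(iθ/2)]] with e^(±iθ/2) = cos(θ/2) ± i·sin(θ/2); θ = 0.206, cos(θ/2) ≈ 0.9947, sin(θ/2) ≈ 0.102818.
With a = amp(|0⟩) = 0.998 and b = amp(|1⟩) = 0.06346:
new amp(|0⟩) = (0.9947 - 0.102818i)·a = (0.9927 - 0.1026i)
new amp(|1⟩) = (0.9947 + 0.102818i)·b = (0.06312 + 0.006525i)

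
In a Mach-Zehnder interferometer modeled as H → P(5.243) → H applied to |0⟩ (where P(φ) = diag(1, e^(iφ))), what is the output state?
(0.753 - 0.4312i)|0⟩ + (0.247 + 0.4312i)|1⟩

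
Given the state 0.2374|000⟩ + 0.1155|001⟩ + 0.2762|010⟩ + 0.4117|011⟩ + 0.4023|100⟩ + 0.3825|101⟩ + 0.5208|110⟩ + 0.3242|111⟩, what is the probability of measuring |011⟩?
0.1695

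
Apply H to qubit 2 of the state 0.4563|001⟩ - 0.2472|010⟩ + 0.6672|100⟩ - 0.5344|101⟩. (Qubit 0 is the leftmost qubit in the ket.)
0.3227|000⟩ - 0.3227|001⟩ - 0.1748|010⟩ - 0.1748|011⟩ + 0.0939|100⟩ + 0.8497|101⟩

H on qubit 2 mixes each pair of kets that differ only in qubit 2: amplitudes (a, b) of (|…0…⟩, |…1…⟩) become ((a + b)/√2, (a − b)/√2). Kets absent from the input have amplitude 0.
(|000⟩, |001⟩): (a, b) = (0, 0.4563) → (0.3227, -0.3227)
(|010⟩, |011⟩): (a, b) = (-0.2472, 0) → (-0.1748, -0.1748)
(|100⟩, |101⟩): (a, b) = (0.6672, -0.5344) → (0.0939, 0.8497)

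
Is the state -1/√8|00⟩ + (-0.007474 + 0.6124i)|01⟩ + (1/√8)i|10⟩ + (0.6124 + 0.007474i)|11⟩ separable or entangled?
Separable

Writing the state as a|00⟩ + b|01⟩ + c|10⟩ + d|11⟩, it is a product state iff ad − bc = 0.
Here (a, b, c, d) = (-1/√8, (-0.007474 + 0.6124i), (1/√8)i, (0.6124 + 0.007474i)): ad − bc = (-1/√8)(0.6124 + 0.007474i) − (-0.007474 + 0.6124i)((1/√8)i) = 0, so the state is separable.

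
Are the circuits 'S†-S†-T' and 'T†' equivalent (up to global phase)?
No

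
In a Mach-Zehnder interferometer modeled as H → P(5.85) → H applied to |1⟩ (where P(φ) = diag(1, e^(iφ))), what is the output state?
(0.04618 + 0.2099i)|0⟩ + (0.9538 - 0.2099i)|1⟩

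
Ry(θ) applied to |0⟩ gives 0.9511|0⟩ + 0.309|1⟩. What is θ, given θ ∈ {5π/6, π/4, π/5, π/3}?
π/5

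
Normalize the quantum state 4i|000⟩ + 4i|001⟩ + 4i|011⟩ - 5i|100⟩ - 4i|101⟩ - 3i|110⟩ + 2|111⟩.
0.3961i|000⟩ + 0.3961i|001⟩ + 0.3961i|011⟩ - 0.4951i|100⟩ - 0.3961i|101⟩ - 0.297i|110⟩ + 0.198|111⟩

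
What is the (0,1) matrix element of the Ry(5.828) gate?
-0.2256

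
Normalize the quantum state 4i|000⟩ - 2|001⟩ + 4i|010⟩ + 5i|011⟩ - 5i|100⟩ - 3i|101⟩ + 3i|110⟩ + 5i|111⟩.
0.3522i|000⟩ - 0.1761|001⟩ + 0.3522i|010⟩ + 0.4402i|011⟩ - 0.4402i|100⟩ - 0.2641i|101⟩ + 0.2641i|110⟩ + 0.4402i|111⟩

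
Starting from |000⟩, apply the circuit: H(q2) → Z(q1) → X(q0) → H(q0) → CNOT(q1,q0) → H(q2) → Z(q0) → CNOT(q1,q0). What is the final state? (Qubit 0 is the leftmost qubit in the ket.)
1/√2|000⟩ + 1/√2|100⟩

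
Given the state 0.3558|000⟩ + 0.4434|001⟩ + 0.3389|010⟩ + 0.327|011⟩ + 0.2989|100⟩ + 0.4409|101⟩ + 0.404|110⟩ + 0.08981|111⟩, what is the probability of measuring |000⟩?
0.1266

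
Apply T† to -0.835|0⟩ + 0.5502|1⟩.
-0.835|0⟩ + (0.3891 - 0.3891i)|1⟩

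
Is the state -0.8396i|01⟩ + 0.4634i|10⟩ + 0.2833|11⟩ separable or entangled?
Entangled

Writing the state as a|00⟩ + b|01⟩ + c|10⟩ + d|11⟩, it is a product state iff ad − bc = 0.
Here (a, b, c, d) = (0, -0.8396i, 0.4634i, 0.2833): ad − bc = (0)(0.2833) − (-0.8396i)(0.4634i) = -0.3891 ≠ 0, so the state is entangled.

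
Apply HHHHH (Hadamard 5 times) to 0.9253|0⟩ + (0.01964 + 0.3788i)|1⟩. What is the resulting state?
(0.6682 + 0.2679i)|0⟩ + (0.6404 - 0.2679i)|1⟩

H² = I, so H^5 = H: a single Hadamard. With (a, b) = (0.9253, (0.01964 + 0.3788i)), H gives ((a + b)/√2, (a − b)/√2) = ((0.6682 + 0.2679i), (0.6404 - 0.2679i)).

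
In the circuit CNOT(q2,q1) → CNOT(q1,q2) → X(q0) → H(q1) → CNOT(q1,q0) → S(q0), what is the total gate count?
6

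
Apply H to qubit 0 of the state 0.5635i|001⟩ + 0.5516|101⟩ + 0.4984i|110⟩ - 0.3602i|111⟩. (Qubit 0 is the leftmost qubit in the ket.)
(0.39 + 0.3985i)|001⟩ + 0.3524i|010⟩ - 0.2547i|011⟩ + (-0.39 + 0.3985i)|101⟩ - 0.3524i|110⟩ + 0.2547i|111⟩

H on qubit 0 mixes each pair of kets that differ only in qubit 0: amplitudes (a, b) of (|…0…⟩, |…1…⟩) become ((a + b)/√2, (a − b)/√2). Kets absent from the input have amplitude 0.
(|001⟩, |101⟩): (a, b) = (0.5635i, 0.5516) → ((0.39 + 0.3985i), (-0.39 + 0.3985i))
(|010⟩, |110⟩): (a, b) = (0, 0.4984i) → (0.3524i, -0.3524i)
(|011⟩, |111⟩): (a, b) = (0, -0.3602i) → (-0.2547i, 0.2547i)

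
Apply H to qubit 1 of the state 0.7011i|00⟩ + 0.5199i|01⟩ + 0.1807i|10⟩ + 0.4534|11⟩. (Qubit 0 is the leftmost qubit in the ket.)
0.8634i|00⟩ + 0.1281i|01⟩ + (0.3206 + 0.1278i)|10⟩ + (-0.3206 + 0.1278i)|11⟩

H on qubit 1 mixes each pair of kets that differ only in qubit 1: amplitudes (a, b) of (|…0…⟩, |…1…⟩) become ((a + b)/√2, (a − b)/√2). Kets absent from the input have amplitude 0.
(|00⟩, |01⟩): (a, b) = (0.7011i, 0.5199i) → (0.8634i, 0.1281i)
(|10⟩, |11⟩): (a, b) = (0.1807i, 0.4534) → ((0.3206 + 0.1278i), (-0.3206 + 0.1278i))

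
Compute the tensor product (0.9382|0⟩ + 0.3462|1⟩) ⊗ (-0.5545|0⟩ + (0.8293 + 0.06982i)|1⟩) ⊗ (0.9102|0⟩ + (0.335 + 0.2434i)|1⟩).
-0.4735|000⟩ + (-0.1743 - 0.1266i)|001⟩ + (0.7082 + 0.05962i)|010⟩ + (0.2447 + 0.2113i)|011⟩ - 0.1747|100⟩ + (-0.06431 - 0.04672i)|101⟩ + (0.2613 + 0.022i)|110⟩ + (0.0903 + 0.07798i)|111⟩

amp(|b₁b₂…⟩) = product of the factor amplitudes for bits b₁, b₂, …; only kets whose every factor amplitude is nonzero survive.
|000⟩: (0.9382)(-0.5545)(0.9102) = -0.4735
|001⟩: (0.9382)(-0.5545)(0.335 + 0.2434i) = (-0.1743 - 0.1266i)
|010⟩: (0.9382)(0.8293 + 0.06982i)(0.9102) = (0.7082 + 0.05962i)
|011⟩: (0.9382)(0.8293 + 0.06982i)(0.335 + 0.2434i) = (0.2447 + 0.2113i)
|100⟩: (0.3462)(-0.5545)(0.9102) = -0.1747
|101⟩: (0.3462)(-0.5545)(0.335 + 0.2434i) = (-0.06431 - 0.04672i)
|110⟩: (0.3462)(0.8293 + 0.06982i)(0.9102) = (0.2613 + 0.022i)
|111⟩: (0.3462)(0.8293 + 0.06982i)(0.335 + 0.2434i) = (0.0903 + 0.07798i)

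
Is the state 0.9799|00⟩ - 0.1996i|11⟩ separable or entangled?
Entangled

Writing the state as a|00⟩ + b|01⟩ + c|10⟩ + d|11⟩, it is a product state iff ad − bc = 0.
Here (a, b, c, d) = (0.9799, 0, 0, -0.1996i): ad − bc = (0.9799)(-0.1996i) − (0)(0) = -0.1956i ≠ 0, so the state is entangled.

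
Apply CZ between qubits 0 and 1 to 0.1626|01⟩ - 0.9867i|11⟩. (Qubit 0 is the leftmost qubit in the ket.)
0.1626|01⟩ + 0.9867i|11⟩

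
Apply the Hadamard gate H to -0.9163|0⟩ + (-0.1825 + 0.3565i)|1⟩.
(-0.777 + 0.2521i)|0⟩ + (-0.5189 - 0.2521i)|1⟩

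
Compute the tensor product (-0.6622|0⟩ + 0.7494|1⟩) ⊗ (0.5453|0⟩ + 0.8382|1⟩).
-0.3611|00⟩ - 0.5551|01⟩ + 0.4086|10⟩ + 0.6281|11⟩

amp(|b₁b₂…⟩) = product of the factor amplitudes for bits b₁, b₂, …; only kets whose every factor amplitude is nonzero survive.
|00⟩: (-0.6622)(0.5453) = -0.3611
|01⟩: (-0.6622)(0.8382) = -0.5551
|10⟩: (0.7494)(0.5453) = 0.4086
|11⟩: (0.7494)(0.8382) = 0.6281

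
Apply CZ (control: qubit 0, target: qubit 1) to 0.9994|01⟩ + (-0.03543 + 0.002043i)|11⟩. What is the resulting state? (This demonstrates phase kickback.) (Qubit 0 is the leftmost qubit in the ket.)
0.9994|01⟩ + (0.03543 - 0.002043i)|11⟩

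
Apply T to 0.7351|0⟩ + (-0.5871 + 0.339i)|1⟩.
0.7351|0⟩ + (-0.6549 - 0.1754i)|1⟩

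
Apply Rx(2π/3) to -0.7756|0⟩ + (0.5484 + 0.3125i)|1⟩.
(-0.1172 - 0.4749i)|0⟩ + (0.2742 + 0.8279i)|1⟩

Rx(2π/3) = [[cos(θ/2), −i·sin(θ/2)], [−i·sin(θ/2), cos(θ/2)]]; θ = 2π/3, cos(θ/2) ≈ 0.5, sin(θ/2) ≈ 0.866025.
With a = amp(|0⟩) = -0.7756 and b = amp(|1⟩) = (0.5484 + 0.3125i):
new amp(|0⟩) = (0.5)·a + (-0.866025i)·b = (-0.1172 - 0.4749i)
new amp(|1⟩) = (-0.866025i)·a + (0.5)·b = (0.2742 + 0.8279i)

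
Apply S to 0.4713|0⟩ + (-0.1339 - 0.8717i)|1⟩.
0.4713|0⟩ + (0.8717 - 0.1339i)|1⟩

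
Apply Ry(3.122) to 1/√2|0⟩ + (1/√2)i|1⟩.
(0.006927 - 0.7071i)|0⟩ + (0.7071 + 0.006927i)|1⟩

Ry(3.122) = [[cos(θ/2), −sin(θ/2)], [sin(θ/2), cos(θ/2)]]; θ = 3.122, cos(θ/2) ≈ 0.00979617, sin(θ/2) ≈ 0.999952.
With a = amp(|0⟩) = 1/√2 and b = amp(|1⟩) = (1/√2)i:
new amp(|0⟩) = (0.00979617)·a + (-0.999952)·b = (0.006927 - 0.7071i)
new amp(|1⟩) = (0.999952)·a + (0.00979617)·b = (0.7071 + 0.006927i)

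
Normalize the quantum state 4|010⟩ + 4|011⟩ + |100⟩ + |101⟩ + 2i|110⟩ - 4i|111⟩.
0.5443|010⟩ + 0.5443|011⟩ + 0.1361|100⟩ + 0.1361|101⟩ + 0.2722i|110⟩ - 0.5443i|111⟩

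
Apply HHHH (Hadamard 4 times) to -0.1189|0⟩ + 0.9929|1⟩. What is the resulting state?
-0.1189|0⟩ + 0.9929|1⟩

H² = I, so an even number of Hadamards cancels: H^4 = I and the state is unchanged.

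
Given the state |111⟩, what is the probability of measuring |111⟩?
1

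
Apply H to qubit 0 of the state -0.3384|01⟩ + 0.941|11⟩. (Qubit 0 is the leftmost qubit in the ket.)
0.4261|01⟩ - 0.9047|11⟩

H on qubit 0 mixes each pair of kets that differ only in qubit 0: amplitudes (a, b) of (|…0…⟩, |…1…⟩) become ((a + b)/√2, (a − b)/√2). Kets absent from the input have amplitude 0.
(|01⟩, |11⟩): (a, b) = (-0.3384, 0.941) → (0.4261, -0.9047)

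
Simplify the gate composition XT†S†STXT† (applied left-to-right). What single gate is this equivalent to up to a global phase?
T†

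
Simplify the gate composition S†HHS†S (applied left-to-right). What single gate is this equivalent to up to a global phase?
S†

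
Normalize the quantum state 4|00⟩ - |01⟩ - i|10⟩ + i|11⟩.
0.9177|00⟩ - 0.2294|01⟩ - 0.2294i|10⟩ + 0.2294i|11⟩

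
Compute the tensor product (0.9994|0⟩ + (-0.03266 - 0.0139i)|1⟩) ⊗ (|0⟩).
0.9994|00⟩ + (-0.03266 - 0.0139i)|10⟩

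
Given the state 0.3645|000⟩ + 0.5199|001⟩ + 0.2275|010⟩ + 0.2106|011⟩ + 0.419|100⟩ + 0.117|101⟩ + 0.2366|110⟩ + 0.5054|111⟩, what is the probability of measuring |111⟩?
0.2554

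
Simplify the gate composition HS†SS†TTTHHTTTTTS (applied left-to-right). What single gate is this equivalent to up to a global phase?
H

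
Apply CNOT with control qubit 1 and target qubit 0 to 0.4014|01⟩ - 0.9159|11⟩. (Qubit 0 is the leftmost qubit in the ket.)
-0.9159|01⟩ + 0.4014|11⟩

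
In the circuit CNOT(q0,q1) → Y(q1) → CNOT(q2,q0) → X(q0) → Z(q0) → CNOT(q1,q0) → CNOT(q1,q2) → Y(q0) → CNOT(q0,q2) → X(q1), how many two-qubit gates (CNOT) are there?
5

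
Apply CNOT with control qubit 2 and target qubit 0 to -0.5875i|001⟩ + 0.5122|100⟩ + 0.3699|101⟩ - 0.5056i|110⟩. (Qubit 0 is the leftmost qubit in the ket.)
0.3699|001⟩ + 0.5122|100⟩ - 0.5875i|101⟩ - 0.5056i|110⟩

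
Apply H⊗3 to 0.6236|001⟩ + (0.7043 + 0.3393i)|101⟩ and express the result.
(0.4695 + 0.12i)|000⟩ + (-0.4695 - 0.12i)|001⟩ + (0.4695 + 0.12i)|010⟩ + (-0.4695 - 0.12i)|011⟩ + (-0.02853 - 0.12i)|100⟩ + (0.02853 + 0.12i)|101⟩ + (-0.02853 - 0.12i)|110⟩ + (0.02853 + 0.12i)|111⟩

H⊗3 gives amp(|y⟩) = (1/2√2) Σ_x (−1)^(x·y) amp(|x⟩), where x·y is the number of positions in which both x and y have a 1.
|000⟩: (0.6236 + (0.7043 + 0.3393i))/(2√2) = (0.4695 + 0.12i)
|001⟩: (-0.6236 - (0.7043 + 0.3393i))/(2√2) = (-0.4695 - 0.12i)
|010⟩: (0.6236 + (0.7043 + 0.3393i))/(2√2) = (0.4695 + 0.12i)
|011⟩: (-0.6236 - (0.7043 + 0.3393i))/(2√2) = (-0.4695 - 0.12i)
|100⟩: (0.6236 - (0.7043 + 0.3393i))/(2√2) = (-0.02853 - 0.12i)
|101⟩: (-0.6236 + (0.7043 + 0.3393i))/(2√2) = (0.02853 + 0.12i)
|110⟩: (0.6236 - (0.7043 + 0.3393i))/(2√2) = (-0.02853 - 0.12i)
|111⟩: (-0.6236 + (0.7043 + 0.3393i))/(2√2) = (0.02853 + 0.12i)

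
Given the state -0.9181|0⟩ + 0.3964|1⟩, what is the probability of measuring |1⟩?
0.1571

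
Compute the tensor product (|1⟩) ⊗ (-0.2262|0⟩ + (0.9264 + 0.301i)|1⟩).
-0.2262|10⟩ + (0.9264 + 0.301i)|11⟩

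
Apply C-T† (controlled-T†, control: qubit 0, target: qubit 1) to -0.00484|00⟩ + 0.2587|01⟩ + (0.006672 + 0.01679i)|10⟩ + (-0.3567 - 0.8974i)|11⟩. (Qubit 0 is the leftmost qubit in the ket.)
-0.00484|00⟩ + 0.2587|01⟩ + (0.006672 + 0.01679i)|10⟩ + (-0.8868 - 0.3823i)|11⟩

C-T† leaves the control-|0⟩ kets |00⟩, |01⟩ unchanged and applies T† to qubit 1 on the control-|1⟩ pair (|10⟩, |11⟩).
T† = [[1, 0], [0, (1/√2 - (1/√2)i)]].
With a = amp(|10⟩) = (0.006672 + 0.01679i) and b = amp(|11⟩) = (-0.3567 - 0.8974i):
new amp(|10⟩) = (1)·a = (0.006672 + 0.01679i)
new amp(|11⟩) = (1/√2 - (1/√2)i)·b = (-0.8868 - 0.3823i)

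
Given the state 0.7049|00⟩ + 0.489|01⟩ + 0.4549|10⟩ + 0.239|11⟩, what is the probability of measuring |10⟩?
0.2069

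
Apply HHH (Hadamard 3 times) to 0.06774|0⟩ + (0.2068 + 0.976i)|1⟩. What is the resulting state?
(0.1941 + 0.6901i)|0⟩ + (-0.09833 - 0.6901i)|1⟩

H² = I, so H^3 = H: a single Hadamard. With (a, b) = (0.06774, (0.2068 + 0.976i)), H gives ((a + b)/√2, (a − b)/√2) = ((0.1941 + 0.6901i), (-0.09833 - 0.6901i)).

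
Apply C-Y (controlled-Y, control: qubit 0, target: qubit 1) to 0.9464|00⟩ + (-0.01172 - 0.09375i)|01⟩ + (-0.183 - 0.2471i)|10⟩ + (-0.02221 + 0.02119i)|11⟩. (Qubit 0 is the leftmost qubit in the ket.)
0.9464|00⟩ + (-0.01172 - 0.09375i)|01⟩ + (0.02119 + 0.02221i)|10⟩ + (0.2471 - 0.183i)|11⟩

C-Y leaves the control-|0⟩ kets |00⟩, |01⟩ unchanged and applies Y to qubit 1 on the control-|1⟩ pair (|10⟩, |11⟩).
Y = [[0, -i], [i, 0]].
With a = amp(|10⟩) = (-0.183 - 0.2471i) and b = amp(|11⟩) = (-0.02221 + 0.02119i):
new amp(|10⟩) = (-i)·b = (0.02119 + 0.02221i)
new amp(|11⟩) = (i)·a = (0.2471 - 0.183i)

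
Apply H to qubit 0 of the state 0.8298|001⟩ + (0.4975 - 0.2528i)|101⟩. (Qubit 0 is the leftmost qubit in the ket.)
(0.9385 - 0.1788i)|001⟩ + (0.235 + 0.1788i)|101⟩

H on qubit 0 mixes each pair of kets that differ only in qubit 0: amplitudes (a, b) of (|…0…⟩, |…1…⟩) become ((a + b)/√2, (a − b)/√2). Kets absent from the input have amplitude 0.
(|001⟩, |101⟩): (a, b) = (0.8298, (0.4975 - 0.2528i)) → ((0.9385 - 0.1788i), (0.235 + 0.1788i))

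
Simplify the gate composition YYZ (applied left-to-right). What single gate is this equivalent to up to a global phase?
Z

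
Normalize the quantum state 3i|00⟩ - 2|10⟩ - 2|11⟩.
0.7276i|00⟩ - 0.4851|10⟩ - 0.4851|11⟩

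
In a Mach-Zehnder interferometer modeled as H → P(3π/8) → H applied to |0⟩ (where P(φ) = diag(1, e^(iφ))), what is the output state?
(0.6913 + 0.4619i)|0⟩ + (0.3087 - 0.4619i)|1⟩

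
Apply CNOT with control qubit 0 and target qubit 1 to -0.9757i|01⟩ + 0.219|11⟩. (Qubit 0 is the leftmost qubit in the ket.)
-0.9757i|01⟩ + 0.219|10⟩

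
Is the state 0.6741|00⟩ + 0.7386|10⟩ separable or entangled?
Separable

Writing the state as a|00⟩ + b|01⟩ + c|10⟩ + d|11⟩, it is a product state iff ad − bc = 0.
Here (a, b, c, d) = (0.6741, 0, 0.7386, 0): ad − bc = (0.6741)(0) − (0)(0.7386) = 0, so the state is separable.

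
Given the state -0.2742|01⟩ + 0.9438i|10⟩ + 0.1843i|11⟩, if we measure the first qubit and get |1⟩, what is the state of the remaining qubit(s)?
0.9815i|0⟩ + 0.1917i|1⟩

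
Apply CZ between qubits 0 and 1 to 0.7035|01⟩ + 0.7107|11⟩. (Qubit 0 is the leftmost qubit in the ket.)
0.7035|01⟩ - 0.7107|11⟩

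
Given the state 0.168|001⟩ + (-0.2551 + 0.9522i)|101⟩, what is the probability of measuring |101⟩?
0.9718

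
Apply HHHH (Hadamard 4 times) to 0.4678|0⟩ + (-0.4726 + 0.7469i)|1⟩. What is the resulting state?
0.4678|0⟩ + (-0.4726 + 0.7469i)|1⟩

H² = I, so an even number of Hadamards cancels: H^4 = I and the state is unchanged.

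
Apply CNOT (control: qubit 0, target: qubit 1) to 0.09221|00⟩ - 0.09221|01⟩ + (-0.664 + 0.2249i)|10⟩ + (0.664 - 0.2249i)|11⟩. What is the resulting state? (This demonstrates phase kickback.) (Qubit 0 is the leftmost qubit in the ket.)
0.09221|00⟩ - 0.09221|01⟩ + (0.664 - 0.2249i)|10⟩ + (-0.664 + 0.2249i)|11⟩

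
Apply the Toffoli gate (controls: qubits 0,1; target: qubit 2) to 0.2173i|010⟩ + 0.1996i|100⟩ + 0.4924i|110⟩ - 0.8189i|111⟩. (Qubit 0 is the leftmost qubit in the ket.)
0.2173i|010⟩ + 0.1996i|100⟩ - 0.8189i|110⟩ + 0.4924i|111⟩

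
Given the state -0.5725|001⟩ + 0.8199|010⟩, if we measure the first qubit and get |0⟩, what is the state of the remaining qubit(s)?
-0.5725|01⟩ + 0.8199|10⟩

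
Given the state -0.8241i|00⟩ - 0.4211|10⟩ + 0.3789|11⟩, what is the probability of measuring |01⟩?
0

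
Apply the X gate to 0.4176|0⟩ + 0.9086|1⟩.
0.9086|0⟩ + 0.4176|1⟩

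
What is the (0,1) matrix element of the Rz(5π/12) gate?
0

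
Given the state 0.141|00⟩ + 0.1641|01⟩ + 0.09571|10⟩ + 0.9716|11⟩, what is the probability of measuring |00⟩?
0.01988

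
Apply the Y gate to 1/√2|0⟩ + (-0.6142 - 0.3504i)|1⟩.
(-0.3504 + 0.6142i)|0⟩ + (1/√2)i|1⟩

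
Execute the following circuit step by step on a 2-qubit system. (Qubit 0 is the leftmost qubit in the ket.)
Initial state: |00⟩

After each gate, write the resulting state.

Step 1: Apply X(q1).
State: |01⟩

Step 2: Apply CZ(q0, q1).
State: |01⟩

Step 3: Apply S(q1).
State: i|01⟩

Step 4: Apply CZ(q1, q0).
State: i|01⟩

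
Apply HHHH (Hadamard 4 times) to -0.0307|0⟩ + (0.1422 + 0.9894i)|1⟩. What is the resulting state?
-0.0307|0⟩ + (0.1422 + 0.9894i)|1⟩

H² = I, so an even number of Hadamards cancels: H^4 = I and the state is unchanged.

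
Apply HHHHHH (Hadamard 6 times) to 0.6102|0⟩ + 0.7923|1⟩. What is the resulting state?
0.6102|0⟩ + 0.7923|1⟩

H² = I, so an even number of Hadamards cancels: H^6 = I and the state is unchanged.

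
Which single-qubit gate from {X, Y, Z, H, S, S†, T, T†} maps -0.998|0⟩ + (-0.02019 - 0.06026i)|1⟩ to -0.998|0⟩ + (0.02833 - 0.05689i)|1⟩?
T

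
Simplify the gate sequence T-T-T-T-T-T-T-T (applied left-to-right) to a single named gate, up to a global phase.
I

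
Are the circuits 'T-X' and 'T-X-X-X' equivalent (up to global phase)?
Yes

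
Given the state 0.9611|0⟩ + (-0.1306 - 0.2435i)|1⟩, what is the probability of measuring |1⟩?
0.07635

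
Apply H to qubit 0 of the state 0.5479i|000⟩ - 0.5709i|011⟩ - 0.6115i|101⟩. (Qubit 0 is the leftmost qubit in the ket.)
0.3874i|000⟩ - 0.4324i|001⟩ - 0.4037i|011⟩ + 0.3874i|100⟩ + 0.4324i|101⟩ - 0.4037i|111⟩

H on qubit 0 mixes each pair of kets that differ only in qubit 0: amplitudes (a, b) of (|…0…⟩, |…1…⟩) become ((a + b)/√2, (a − b)/√2). Kets absent from the input have amplitude 0.
(|000⟩, |100⟩): (a, b) = (0.5479i, 0) → (0.3874i, 0.3874i)
(|001⟩, |101⟩): (a, b) = (0, -0.6115i) → (-0.4324i, 0.4324i)
(|011⟩, |111⟩): (a, b) = (-0.5709i, 0) → (-0.4037i, -0.4037i)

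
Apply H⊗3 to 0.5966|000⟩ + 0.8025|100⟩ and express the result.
0.4947|000⟩ + 0.4947|001⟩ + 0.4947|010⟩ + 0.4947|011⟩ - 0.0728|100⟩ - 0.0728|101⟩ - 0.0728|110⟩ - 0.0728|111⟩

H⊗3 gives amp(|y⟩) = (1/2√2) Σ_x (−1)^(x·y) amp(|x⟩), where x·y is the number of positions in which both x and y have a 1.
|000⟩: (0.5966 + 0.8025)/(2√2) = 0.4947
|001⟩: (0.5966 + 0.8025)/(2√2) = 0.4947
|010⟩: (0.5966 + 0.8025)/(2√2) = 0.4947
|011⟩: (0.5966 + 0.8025)/(2√2) = 0.4947
|100⟩: (0.5966 - 0.8025)/(2√2) = -0.0728
|101⟩: (0.5966 - 0.8025)/(2√2) = -0.0728
|110⟩: (0.5966 - 0.8025)/(2√2) = -0.0728
|111⟩: (0.5966 - 0.8025)/(2√2) = -0.0728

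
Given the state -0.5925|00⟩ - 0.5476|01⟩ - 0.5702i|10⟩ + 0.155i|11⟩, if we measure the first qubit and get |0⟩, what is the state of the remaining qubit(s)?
-0.7344|0⟩ - 0.6787|1⟩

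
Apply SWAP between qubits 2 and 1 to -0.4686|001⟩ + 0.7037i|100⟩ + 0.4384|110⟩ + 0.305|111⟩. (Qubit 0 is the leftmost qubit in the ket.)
-0.4686|010⟩ + 0.7037i|100⟩ + 0.4384|101⟩ + 0.305|111⟩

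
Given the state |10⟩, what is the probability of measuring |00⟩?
0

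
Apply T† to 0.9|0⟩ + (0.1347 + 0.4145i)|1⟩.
0.9|0⟩ + (0.3883 + 0.1978i)|1⟩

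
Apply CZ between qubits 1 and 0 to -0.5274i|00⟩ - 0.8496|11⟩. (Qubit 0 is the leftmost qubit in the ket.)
-0.5274i|00⟩ + 0.8496|11⟩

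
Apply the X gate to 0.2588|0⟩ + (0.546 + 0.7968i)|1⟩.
(0.546 + 0.7968i)|0⟩ + 0.2588|1⟩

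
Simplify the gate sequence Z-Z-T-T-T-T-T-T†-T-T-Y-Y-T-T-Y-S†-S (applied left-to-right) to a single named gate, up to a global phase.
Y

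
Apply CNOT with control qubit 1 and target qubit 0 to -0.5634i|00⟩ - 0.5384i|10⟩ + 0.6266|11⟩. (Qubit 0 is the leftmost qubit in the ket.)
-0.5634i|00⟩ + 0.6266|01⟩ - 0.5384i|10⟩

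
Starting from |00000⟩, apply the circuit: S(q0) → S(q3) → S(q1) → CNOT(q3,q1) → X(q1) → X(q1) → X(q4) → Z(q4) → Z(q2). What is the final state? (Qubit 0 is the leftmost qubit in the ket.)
-|00001⟩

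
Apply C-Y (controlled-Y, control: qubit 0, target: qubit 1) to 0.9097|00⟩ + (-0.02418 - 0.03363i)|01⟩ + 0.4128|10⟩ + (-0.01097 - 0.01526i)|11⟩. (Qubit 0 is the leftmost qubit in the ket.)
0.9097|00⟩ + (-0.02418 - 0.03363i)|01⟩ + (-0.01526 + 0.01097i)|10⟩ + 0.4128i|11⟩

C-Y leaves the control-|0⟩ kets |00⟩, |01⟩ unchanged and applies Y to qubit 1 on the control-|1⟩ pair (|10⟩, |11⟩).
Y = [[0, -i], [i, 0]].
With a = amp(|10⟩) = 0.4128 and b = amp(|11⟩) = (-0.01097 - 0.01526i):
new amp(|10⟩) = (-i)·b = (-0.01526 + 0.01097i)
new amp(|11⟩) = (i)·a = 0.4128i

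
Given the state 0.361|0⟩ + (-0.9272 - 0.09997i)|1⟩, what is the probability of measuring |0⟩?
0.1303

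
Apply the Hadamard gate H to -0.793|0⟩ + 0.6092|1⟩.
-0.13|0⟩ - 0.9915|1⟩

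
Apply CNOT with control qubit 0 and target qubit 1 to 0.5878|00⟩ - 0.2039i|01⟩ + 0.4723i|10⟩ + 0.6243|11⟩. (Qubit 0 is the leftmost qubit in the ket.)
0.5878|00⟩ - 0.2039i|01⟩ + 0.6243|10⟩ + 0.4723i|11⟩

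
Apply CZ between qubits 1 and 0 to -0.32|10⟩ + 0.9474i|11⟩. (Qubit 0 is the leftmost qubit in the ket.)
-0.32|10⟩ - 0.9474i|11⟩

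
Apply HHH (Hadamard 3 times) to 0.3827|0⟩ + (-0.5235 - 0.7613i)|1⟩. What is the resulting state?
(-0.09956 - 0.5383i)|0⟩ + (0.6408 + 0.5383i)|1⟩

H² = I, so H^3 = H: a single Hadamard. With (a, b) = (0.3827, (-0.5235 - 0.7613i)), H gives ((a + b)/√2, (a − b)/√2) = ((-0.09956 - 0.5383i), (0.6408 + 0.5383i)).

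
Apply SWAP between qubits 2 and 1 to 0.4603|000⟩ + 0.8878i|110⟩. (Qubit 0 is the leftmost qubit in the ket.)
0.4603|000⟩ + 0.8878i|101⟩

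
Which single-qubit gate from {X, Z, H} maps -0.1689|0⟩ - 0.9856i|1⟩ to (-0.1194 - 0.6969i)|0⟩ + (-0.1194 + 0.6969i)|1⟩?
H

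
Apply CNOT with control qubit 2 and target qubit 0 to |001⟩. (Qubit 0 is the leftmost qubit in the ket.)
|101⟩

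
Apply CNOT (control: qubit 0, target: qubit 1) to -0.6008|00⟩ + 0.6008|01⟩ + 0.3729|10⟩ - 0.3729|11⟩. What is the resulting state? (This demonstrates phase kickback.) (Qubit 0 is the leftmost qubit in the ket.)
-0.6008|00⟩ + 0.6008|01⟩ - 0.3729|10⟩ + 0.3729|11⟩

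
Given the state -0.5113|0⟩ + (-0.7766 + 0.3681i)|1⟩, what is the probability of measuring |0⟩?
0.2614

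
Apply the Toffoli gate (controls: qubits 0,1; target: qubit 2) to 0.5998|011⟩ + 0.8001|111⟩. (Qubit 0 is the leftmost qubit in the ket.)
0.5998|011⟩ + 0.8001|110⟩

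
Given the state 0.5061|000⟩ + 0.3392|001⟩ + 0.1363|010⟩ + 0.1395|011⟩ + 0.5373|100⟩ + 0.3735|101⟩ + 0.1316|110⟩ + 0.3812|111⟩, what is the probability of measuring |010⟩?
0.01858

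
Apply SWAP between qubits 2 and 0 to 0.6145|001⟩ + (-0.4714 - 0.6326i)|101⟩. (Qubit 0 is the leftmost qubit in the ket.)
0.6145|100⟩ + (-0.4714 - 0.6326i)|101⟩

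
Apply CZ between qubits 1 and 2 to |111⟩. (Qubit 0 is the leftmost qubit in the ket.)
-|111⟩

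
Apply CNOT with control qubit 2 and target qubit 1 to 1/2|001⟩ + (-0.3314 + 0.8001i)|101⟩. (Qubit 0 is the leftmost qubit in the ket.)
1/2|011⟩ + (-0.3314 + 0.8001i)|111⟩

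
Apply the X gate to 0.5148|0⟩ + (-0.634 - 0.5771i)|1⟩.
(-0.634 - 0.5771i)|0⟩ + 0.5148|1⟩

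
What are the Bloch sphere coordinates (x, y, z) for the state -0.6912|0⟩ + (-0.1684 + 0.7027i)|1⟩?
(0.2328, -0.9714, -0.04439)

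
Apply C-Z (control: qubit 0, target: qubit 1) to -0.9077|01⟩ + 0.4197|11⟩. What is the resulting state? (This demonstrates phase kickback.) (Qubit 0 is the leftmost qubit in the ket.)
-0.9077|01⟩ - 0.4197|11⟩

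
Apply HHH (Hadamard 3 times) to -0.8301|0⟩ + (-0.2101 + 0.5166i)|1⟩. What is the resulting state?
(-0.7355 + 0.3653i)|0⟩ + (-0.4384 - 0.3653i)|1⟩

H² = I, so H^3 = H: a single Hadamard. With (a, b) = (-0.8301, (-0.2101 + 0.5166i)), H gives ((a + b)/√2, (a − b)/√2) = ((-0.7355 + 0.3653i), (-0.4384 - 0.3653i)).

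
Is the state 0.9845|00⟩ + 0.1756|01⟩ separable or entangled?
Separable

Writing the state as a|00⟩ + b|01⟩ + c|10⟩ + d|11⟩, it is a product state iff ad − bc = 0.
Here (a, b, c, d) = (0.9845, 0.1756, 0, 0): ad − bc = (0.9845)(0) − (0.1756)(0) = 0, so the state is separable.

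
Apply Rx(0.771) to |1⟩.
-0.376i|0⟩ + 0.9266|1⟩

Rx(0.771) = [[cos(θ/2), −i·sin(θ/2)], [−i·sin(θ/2), cos(θ/2)]]; θ = 0.771, cos(θ/2) ≈ 0.926611, sin(θ/2) ≈ 0.376022.
With a = amp(|0⟩) = 0 and b = amp(|1⟩) = 1:
new amp(|0⟩) = (0.926611)·a + (-0.376022i)·b = -0.376i
new amp(|1⟩) = (-0.376022i)·a + (0.926611)·b = 0.9266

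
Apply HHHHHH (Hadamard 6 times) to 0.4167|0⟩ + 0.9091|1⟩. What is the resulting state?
0.4167|0⟩ + 0.9091|1⟩

H² = I, so an even number of Hadamards cancels: H^6 = I and the state is unchanged.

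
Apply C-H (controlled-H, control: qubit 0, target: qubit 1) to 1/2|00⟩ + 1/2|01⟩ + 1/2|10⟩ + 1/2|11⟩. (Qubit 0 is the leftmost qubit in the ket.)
1/2|00⟩ + 1/2|01⟩ + 1/√2|10⟩

C-H leaves the control-|0⟩ kets |00⟩, |01⟩ unchanged and applies H to qubit 1 on the control-|1⟩ pair (|10⟩, |11⟩).
H = [[1/√2, 1/√2], [1/√2, -1/√2]].
With a = amp(|10⟩) = 1/2 and b = amp(|11⟩) = 1/2:
new amp(|10⟩) = (1/√2)·a + (1/√2)·b = 1/√2
new amp(|11⟩) = (1/√2)·a + (-1/√2)·b = 0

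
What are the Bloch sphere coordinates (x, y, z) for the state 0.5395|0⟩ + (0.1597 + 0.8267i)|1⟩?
(0.1723, 0.892, -0.4179)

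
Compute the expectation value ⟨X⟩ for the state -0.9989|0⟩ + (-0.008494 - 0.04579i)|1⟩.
0.01697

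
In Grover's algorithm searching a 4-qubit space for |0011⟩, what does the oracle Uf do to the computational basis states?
Uf|x⟩ = -|x⟩ if x = 0011, else |x⟩ (phase flip on target)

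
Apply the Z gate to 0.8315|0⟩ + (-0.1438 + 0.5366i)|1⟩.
0.8315|0⟩ + (0.1438 - 0.5366i)|1⟩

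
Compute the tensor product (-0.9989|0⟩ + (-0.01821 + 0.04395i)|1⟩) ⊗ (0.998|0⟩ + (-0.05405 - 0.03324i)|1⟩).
-0.9969|00⟩ + (0.05399 + 0.0332i)|01⟩ + (-0.01817 + 0.04386i)|10⟩ + (0.002445 - 0.00177i)|11⟩

amp(|b₁b₂…⟩) = product of the factor amplitudes for bits b₁, b₂, …; only kets whose every factor amplitude is nonzero survive.
|00⟩: (-0.9989)(0.998) = -0.9969
|01⟩: (-0.9989)(-0.05405 - 0.03324i) = (0.05399 + 0.0332i)
|10⟩: (-0.01821 + 0.04395i)(0.998) = (-0.01817 + 0.04386i)
|11⟩: (-0.01821 + 0.04395i)(-0.05405 - 0.03324i) = (0.002445 - 0.00177i)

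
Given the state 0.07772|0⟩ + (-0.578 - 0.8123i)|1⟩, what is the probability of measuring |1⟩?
0.9939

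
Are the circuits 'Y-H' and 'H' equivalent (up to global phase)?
No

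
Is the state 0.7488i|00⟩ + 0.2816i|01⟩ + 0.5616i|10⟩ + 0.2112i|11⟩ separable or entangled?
Separable

Writing the state as a|00⟩ + b|01⟩ + c|10⟩ + d|11⟩, it is a product state iff ad − bc = 0.
Here (a, b, c, d) = (0.7488i, 0.2816i, 0.5616i, 0.2112i): ad − bc = (0.7488i)(0.2112i) − (0.2816i)(0.5616i) = 0, so the state is separable.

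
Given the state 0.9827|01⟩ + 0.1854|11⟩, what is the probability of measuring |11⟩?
0.03437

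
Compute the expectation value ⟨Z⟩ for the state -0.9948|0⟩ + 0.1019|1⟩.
0.9792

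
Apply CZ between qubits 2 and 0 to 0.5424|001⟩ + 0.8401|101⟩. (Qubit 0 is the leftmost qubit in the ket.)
0.5424|001⟩ - 0.8401|101⟩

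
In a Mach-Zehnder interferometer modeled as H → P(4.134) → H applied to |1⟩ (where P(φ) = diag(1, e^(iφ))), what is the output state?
(0.7733 + 0.4187i)|0⟩ + (0.2267 - 0.4187i)|1⟩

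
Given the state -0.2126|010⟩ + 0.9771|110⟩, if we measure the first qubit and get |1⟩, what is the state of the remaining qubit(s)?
|10⟩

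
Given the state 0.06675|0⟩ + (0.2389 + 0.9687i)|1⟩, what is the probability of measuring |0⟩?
0.004456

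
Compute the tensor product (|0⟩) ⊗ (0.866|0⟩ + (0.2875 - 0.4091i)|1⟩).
0.866|00⟩ + (0.2875 - 0.4091i)|01⟩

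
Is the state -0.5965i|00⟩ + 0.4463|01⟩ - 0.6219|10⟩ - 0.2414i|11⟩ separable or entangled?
Entangled

Writing the state as a|00⟩ + b|01⟩ + c|10⟩ + d|11⟩, it is a product state iff ad − bc = 0.
Here (a, b, c, d) = (-0.5965i, 0.4463, -0.6219, -0.2414i): ad − bc = (-0.5965i)(-0.2414i) − (0.4463)(-0.6219) = 0.1336 ≠ 0, so the state is entangled.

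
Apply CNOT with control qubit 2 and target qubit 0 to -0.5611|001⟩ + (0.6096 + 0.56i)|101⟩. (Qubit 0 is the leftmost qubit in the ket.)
(0.6096 + 0.56i)|001⟩ - 0.5611|101⟩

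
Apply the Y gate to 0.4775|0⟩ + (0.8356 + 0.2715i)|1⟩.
(0.2715 - 0.8356i)|0⟩ + 0.4775i|1⟩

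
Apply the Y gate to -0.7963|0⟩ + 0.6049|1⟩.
-0.6049i|0⟩ - 0.7963i|1⟩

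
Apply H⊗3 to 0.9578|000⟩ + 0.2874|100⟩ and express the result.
0.4402|000⟩ + 0.4402|001⟩ + 0.4402|010⟩ + 0.4402|011⟩ + 0.237|100⟩ + 0.237|101⟩ + 0.237|110⟩ + 0.237|111⟩

H⊗3 gives amp(|y⟩) = (1/2√2) Σ_x (−1)^(x·y) amp(|x⟩), where x·y is the number of positions in which both x and y have a 1.
|000⟩: (0.9578 + 0.2874)/(2√2) = 0.4402
|001⟩: (0.9578 + 0.2874)/(2√2) = 0.4402
|010⟩: (0.9578 + 0.2874)/(2√2) = 0.4402
|011⟩: (0.9578 + 0.2874)/(2√2) = 0.4402
|100⟩: (0.9578 - 0.2874)/(2√2) = 0.237
|101⟩: (0.9578 - 0.2874)/(2√2) = 0.237
|110⟩: (0.9578 - 0.2874)/(2√2) = 0.237
|111⟩: (0.9578 - 0.2874)/(2√2) = 0.237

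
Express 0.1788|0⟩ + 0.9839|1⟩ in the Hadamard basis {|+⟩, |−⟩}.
0.8222|+⟩ - 0.5693|−⟩

With |ψ⟩ = α|0⟩ + β|1⟩, the Hadamard-basis coefficients are ⟨+|ψ⟩ = (α + β)/√2 and ⟨−|ψ⟩ = (α − β)/√2.
Here α = 0.1788, β = 0.9839: (α + β)/√2 = 0.8222, (α − β)/√2 = -0.5693.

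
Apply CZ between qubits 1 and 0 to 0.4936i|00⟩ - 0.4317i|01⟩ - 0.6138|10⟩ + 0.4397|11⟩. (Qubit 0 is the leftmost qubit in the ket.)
0.4936i|00⟩ - 0.4317i|01⟩ - 0.6138|10⟩ - 0.4397|11⟩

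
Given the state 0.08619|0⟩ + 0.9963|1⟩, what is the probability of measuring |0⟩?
0.007429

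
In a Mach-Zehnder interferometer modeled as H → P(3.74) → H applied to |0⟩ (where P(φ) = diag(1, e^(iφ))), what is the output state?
(0.08688 - 0.2817i)|0⟩ + (0.9131 + 0.2817i)|1⟩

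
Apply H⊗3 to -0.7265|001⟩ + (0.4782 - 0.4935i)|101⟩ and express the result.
(-0.08779 - 0.1745i)|000⟩ + (0.08779 + 0.1745i)|001⟩ + (-0.08779 - 0.1745i)|010⟩ + (0.08779 + 0.1745i)|011⟩ + (-0.4259 + 0.1745i)|100⟩ + (0.4259 - 0.1745i)|101⟩ + (-0.4259 + 0.1745i)|110⟩ + (0.4259 - 0.1745i)|111⟩

H⊗3 gives amp(|y⟩) = (1/2√2) Σ_x (−1)^(x·y) amp(|x⟩), where x·y is the number of positions in which both x and y have a 1.
|000⟩: (-0.7265 + (0.4782 - 0.4935i))/(2√2) = (-0.08779 - 0.1745i)
|001⟩: (0.7265 - (0.4782 - 0.4935i))/(2√2) = (0.08779 + 0.1745i)
|010⟩: (-0.7265 + (0.4782 - 0.4935i))/(2√2) = (-0.08779 - 0.1745i)
|011⟩: (0.7265 - (0.4782 - 0.4935i))/(2√2) = (0.08779 + 0.1745i)
|100⟩: (-0.7265 - (0.4782 - 0.4935i))/(2√2) = (-0.4259 + 0.1745i)
|101⟩: (0.7265 + (0.4782 - 0.4935i))/(2√2) = (0.4259 - 0.1745i)
|110⟩: (-0.7265 - (0.4782 - 0.4935i))/(2√2) = (-0.4259 + 0.1745i)
|111⟩: (0.7265 + (0.4782 - 0.4935i))/(2√2) = (0.4259 - 0.1745i)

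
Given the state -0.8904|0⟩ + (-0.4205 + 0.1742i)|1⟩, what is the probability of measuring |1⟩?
0.2072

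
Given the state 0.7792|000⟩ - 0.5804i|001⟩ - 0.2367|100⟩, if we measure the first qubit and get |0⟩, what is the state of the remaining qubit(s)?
0.802|00⟩ - 0.5974i|01⟩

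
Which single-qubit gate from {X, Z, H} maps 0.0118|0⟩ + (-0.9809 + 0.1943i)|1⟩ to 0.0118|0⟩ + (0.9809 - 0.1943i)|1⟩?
Z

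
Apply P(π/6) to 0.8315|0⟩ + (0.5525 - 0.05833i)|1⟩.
0.8315|0⟩ + (0.5076 + 0.2257i)|1⟩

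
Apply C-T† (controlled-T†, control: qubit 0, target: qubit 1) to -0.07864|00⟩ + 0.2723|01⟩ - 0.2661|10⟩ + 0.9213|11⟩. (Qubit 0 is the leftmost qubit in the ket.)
-0.07864|00⟩ + 0.2723|01⟩ - 0.2661|10⟩ + (0.6515 - 0.6515i)|11⟩

C-T† leaves the control-|0⟩ kets |00⟩, |01⟩ unchanged and applies T† to qubit 1 on the control-|1⟩ pair (|10⟩, |11⟩).
T† = [[1, 0], [0, (1/√2 - (1/√2)i)]].
With a = amp(|10⟩) = -0.2661 and b = amp(|11⟩) = 0.9213:
new amp(|10⟩) = (1)·a = -0.2661
new amp(|11⟩) = (1/√2 - (1/√2)i)·b = (0.6515 - 0.6515i)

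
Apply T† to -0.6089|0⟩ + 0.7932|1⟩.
-0.6089|0⟩ + (0.5609 - 0.5609i)|1⟩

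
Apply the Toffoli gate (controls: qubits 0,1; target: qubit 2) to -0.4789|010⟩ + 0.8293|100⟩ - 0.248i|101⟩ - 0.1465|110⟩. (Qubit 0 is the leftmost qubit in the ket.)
-0.4789|010⟩ + 0.8293|100⟩ - 0.248i|101⟩ - 0.1465|111⟩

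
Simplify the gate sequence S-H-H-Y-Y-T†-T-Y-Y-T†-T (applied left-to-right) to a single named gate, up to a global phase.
S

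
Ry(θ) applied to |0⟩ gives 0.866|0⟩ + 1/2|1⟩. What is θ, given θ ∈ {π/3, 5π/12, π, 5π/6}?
π/3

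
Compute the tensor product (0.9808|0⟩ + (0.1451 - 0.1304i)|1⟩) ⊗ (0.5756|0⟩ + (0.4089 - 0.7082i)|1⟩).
0.5645|00⟩ + (0.401 - 0.6946i)|01⟩ + (0.08352 - 0.07506i)|10⟩ + (-0.03302 - 0.1561i)|11⟩

amp(|b₁b₂…⟩) = product of the factor amplitudes for bits b₁, b₂, …; only kets whose every factor amplitude is nonzero survive.
|00⟩: (0.9808)(0.5756) = 0.5645
|01⟩: (0.9808)(0.4089 - 0.7082i) = (0.401 - 0.6946i)
|10⟩: (0.1451 - 0.1304i)(0.5756) = (0.08352 - 0.07506i)
|11⟩: (0.1451 - 0.1304i)(0.4089 - 0.7082i) = (-0.03302 - 0.1561i)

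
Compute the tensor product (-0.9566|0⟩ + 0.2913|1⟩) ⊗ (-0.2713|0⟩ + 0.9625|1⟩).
0.2595|00⟩ - 0.9207|01⟩ - 0.07903|10⟩ + 0.2804|11⟩

amp(|b₁b₂…⟩) = product of the factor amplitudes for bits b₁, b₂, …; only kets whose every factor amplitude is nonzero survive.
|00⟩: (-0.9566)(-0.2713) = 0.2595
|01⟩: (-0.9566)(0.9625) = -0.9207
|10⟩: (0.2913)(-0.2713) = -0.07903
|11⟩: (0.2913)(0.9625) = 0.2804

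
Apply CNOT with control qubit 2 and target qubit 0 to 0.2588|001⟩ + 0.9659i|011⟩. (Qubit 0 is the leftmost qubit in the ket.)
0.2588|101⟩ + 0.9659i|111⟩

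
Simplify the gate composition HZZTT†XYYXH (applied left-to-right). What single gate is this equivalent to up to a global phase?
I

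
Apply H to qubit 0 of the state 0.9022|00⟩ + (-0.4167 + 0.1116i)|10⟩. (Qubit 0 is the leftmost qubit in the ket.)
(0.3433 + 0.07891i)|00⟩ + (0.9326 - 0.07891i)|10⟩

H on qubit 0 mixes each pair of kets that differ only in qubit 0: amplitudes (a, b) of (|…0…⟩, |…1…⟩) become ((a + b)/√2, (a − b)/√2). Kets absent from the input have amplitude 0.
(|00⟩, |10⟩): (a, b) = (0.9022, (-0.4167 + 0.1116i)) → ((0.3433 + 0.07891i), (0.9326 - 0.07891i))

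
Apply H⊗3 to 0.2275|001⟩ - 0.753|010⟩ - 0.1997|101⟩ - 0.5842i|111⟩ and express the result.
(-0.2564 - 0.2065i)|000⟩ + (-0.2761 + 0.2065i)|001⟩ + (0.2761 + 0.2065i)|010⟩ + (0.2564 - 0.2065i)|011⟩ + (-0.1152 + 0.2065i)|100⟩ + (-0.4173 - 0.2065i)|101⟩ + (0.4173 - 0.2065i)|110⟩ + (0.1152 + 0.2065i)|111⟩

H⊗3 gives amp(|y⟩) = (1/2√2) Σ_x (−1)^(x·y) amp(|x⟩), where x·y is the number of positions in which both x and y have a 1.
|000⟩: (0.2275 - 0.753 - 0.1997 - 0.5842i)/(2√2) = (-0.2564 - 0.2065i)
|001⟩: (-0.2275 - 0.753 + 0.1997 + 0.5842i)/(2√2) = (-0.2761 + 0.2065i)
|010⟩: (0.2275 + 0.753 - 0.1997 + 0.5842i)/(2√2) = (0.2761 + 0.2065i)
|011⟩: (-0.2275 + 0.753 + 0.1997 - 0.5842i)/(2√2) = (0.2564 - 0.2065i)
|100⟩: (0.2275 - 0.753 + 0.1997 + 0.5842i)/(2√2) = (-0.1152 + 0.2065i)
|101⟩: (-0.2275 - 0.753 - 0.1997 - 0.5842i)/(2√2) = (-0.4173 - 0.2065i)
|110⟩: (0.2275 + 0.753 + 0.1997 - 0.5842i)/(2√2) = (0.4173 - 0.2065i)
|111⟩: (-0.2275 + 0.753 - 0.1997 + 0.5842i)/(2√2) = (0.1152 + 0.2065i)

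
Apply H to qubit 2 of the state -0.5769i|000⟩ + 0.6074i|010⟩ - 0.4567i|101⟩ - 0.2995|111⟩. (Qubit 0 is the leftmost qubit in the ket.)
-0.4079i|000⟩ - 0.4079i|001⟩ + 0.4295i|010⟩ + 0.4295i|011⟩ - 0.3229i|100⟩ + 0.3229i|101⟩ - 0.2118|110⟩ + 0.2118|111⟩

H on qubit 2 mixes each pair of kets that differ only in qubit 2: amplitudes (a, b) of (|…0…⟩, |…1…⟩) become ((a + b)/√2, (a − b)/√2). Kets absent from the input have amplitude 0.
(|000⟩, |001⟩): (a, b) = (-0.5769i, 0) → (-0.4079i, -0.4079i)
(|010⟩, |011⟩): (a, b) = (0.6074i, 0) → (0.4295i, 0.4295i)
(|100⟩, |101⟩): (a, b) = (0, -0.4567i) → (-0.3229i, 0.3229i)
(|110⟩, |111⟩): (a, b) = (0, -0.2995) → (-0.2118, 0.2118)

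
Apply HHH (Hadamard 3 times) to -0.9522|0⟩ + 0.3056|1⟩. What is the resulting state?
-0.4572|0⟩ - 0.8894|1⟩

H² = I, so H^3 = H: a single Hadamard. With (a, b) = (-0.9522, 0.3056), H gives ((a + b)/√2, (a − b)/√2) = (-0.4572, -0.8894).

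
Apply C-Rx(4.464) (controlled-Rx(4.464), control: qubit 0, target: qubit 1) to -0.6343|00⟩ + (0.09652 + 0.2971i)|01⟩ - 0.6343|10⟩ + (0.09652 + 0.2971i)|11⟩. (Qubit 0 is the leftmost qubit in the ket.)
-0.6343|00⟩ + (0.09652 + 0.2971i)|01⟩ + (0.624 - 0.07618i)|10⟩ + (-0.05927 + 0.3182i)|11⟩

C-Rx(4.464) leaves the control-|0⟩ kets |00⟩, |01⟩ unchanged and applies Rx(4.464) to qubit 1 on the control-|1⟩ pair (|10⟩, |11⟩).
Rx(4.464) = [[cos(θ/2), −i·sin(θ/2)], [−i·sin(θ/2), cos(θ/2)]]; θ = 4.464, cos(θ/2) ≈ -0.614067, sin(θ/2) ≈ 0.789254.
With a = amp(|10⟩) = -0.6343 and b = amp(|11⟩) = (0.09652 + 0.2971i):
new amp(|10⟩) = (-0.614067)·a + (-0.789254i)·b = (0.624 - 0.07618i)
new amp(|11⟩) = (-0.789254i)·a + (-0.614067)·b = (-0.05927 + 0.3182i)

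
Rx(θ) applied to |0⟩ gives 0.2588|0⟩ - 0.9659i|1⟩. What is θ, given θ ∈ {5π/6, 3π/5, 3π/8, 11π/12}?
5π/6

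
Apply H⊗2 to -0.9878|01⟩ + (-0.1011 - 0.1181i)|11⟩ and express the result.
(-0.5445 - 0.05905i)|00⟩ + (0.5445 + 0.05905i)|01⟩ + (-0.4434 + 0.05905i)|10⟩ + (0.4434 - 0.05905i)|11⟩

H⊗2 gives amp(|y⟩) = (1/2) Σ_x (−1)^(x·y) amp(|x⟩), where x·y is the number of positions in which both x and y have a 1.
|00⟩: (-0.9878 + (-0.1011 - 0.1181i))/2 = (-0.5445 - 0.05905i)
|01⟩: (0.9878 - (-0.1011 - 0.1181i))/2 = (0.5445 + 0.05905i)
|10⟩: (-0.9878 - (-0.1011 - 0.1181i))/2 = (-0.4434 + 0.05905i)
|11⟩: (0.9878 + (-0.1011 - 0.1181i))/2 = (0.4434 - 0.05905i)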